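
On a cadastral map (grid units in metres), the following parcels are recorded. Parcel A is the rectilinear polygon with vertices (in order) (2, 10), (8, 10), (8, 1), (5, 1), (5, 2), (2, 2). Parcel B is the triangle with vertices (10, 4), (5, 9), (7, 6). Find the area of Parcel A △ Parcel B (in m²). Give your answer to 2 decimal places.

|Parcel A| = 51, |Parcel B| = 2.5, |Parcel A∩Parcel B| = 1.8333.
|Parcel A △ Parcel B| = |Parcel A| + |Parcel B| − 2·|Parcel A∩Parcel B| = 51 + 2.5 − 3.6667 = 49.83.

49.83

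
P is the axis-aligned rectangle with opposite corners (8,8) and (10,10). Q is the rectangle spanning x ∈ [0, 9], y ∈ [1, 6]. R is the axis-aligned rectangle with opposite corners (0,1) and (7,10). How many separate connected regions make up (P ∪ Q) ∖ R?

2

(P ∪ Q) ∖ R splits into 2 disjoint pieces (area 4, area 10).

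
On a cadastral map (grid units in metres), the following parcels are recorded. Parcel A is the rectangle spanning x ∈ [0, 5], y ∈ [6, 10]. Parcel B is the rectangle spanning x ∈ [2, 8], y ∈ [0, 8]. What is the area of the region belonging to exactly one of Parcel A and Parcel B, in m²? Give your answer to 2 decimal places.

56.00

|Parcel A∩Parcel B|: x∈[2,5], y∈[6,8] → 3·2 = 6.
|Parcel A △ Parcel B| = |Parcel A| + |Parcel B| − 2·|Parcel A∩Parcel B| = 20 + 48 − 12 = 56.00.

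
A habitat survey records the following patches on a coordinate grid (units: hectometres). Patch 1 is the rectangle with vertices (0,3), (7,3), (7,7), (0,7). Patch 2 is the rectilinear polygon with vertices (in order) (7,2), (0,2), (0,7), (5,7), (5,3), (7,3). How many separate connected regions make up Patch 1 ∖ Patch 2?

Patch 1 ∖ Patch 2 is a single connected region.

1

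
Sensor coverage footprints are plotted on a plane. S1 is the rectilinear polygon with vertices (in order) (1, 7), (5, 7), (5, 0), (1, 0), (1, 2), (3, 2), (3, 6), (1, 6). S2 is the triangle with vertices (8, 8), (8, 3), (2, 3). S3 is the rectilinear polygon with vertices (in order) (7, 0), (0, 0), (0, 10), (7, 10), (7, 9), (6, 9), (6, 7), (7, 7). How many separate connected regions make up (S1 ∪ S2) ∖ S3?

(S1 ∪ S2) ∖ S3 is a single connected region.

1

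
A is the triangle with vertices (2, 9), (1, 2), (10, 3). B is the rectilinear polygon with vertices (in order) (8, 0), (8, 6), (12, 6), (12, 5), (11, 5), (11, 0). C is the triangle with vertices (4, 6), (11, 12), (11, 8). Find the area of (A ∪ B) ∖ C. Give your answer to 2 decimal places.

|A ∪ B| = 48.2778.
|(A ∪ B) ∩ C| = 0.3862.
|(A ∪ B) ∖ C| = 48.2778 − 0.3862 = 47.89.

47.89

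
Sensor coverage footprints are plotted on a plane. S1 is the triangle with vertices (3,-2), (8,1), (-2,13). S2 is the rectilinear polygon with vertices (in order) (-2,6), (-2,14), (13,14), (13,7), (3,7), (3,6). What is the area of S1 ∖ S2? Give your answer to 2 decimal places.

33.17

|S1| = 45, |S1∩S2| = 11.8333.
|S1 ∖ S2| = |S1| − |S1∩S2| = 45 − 11.8333 = 33.17.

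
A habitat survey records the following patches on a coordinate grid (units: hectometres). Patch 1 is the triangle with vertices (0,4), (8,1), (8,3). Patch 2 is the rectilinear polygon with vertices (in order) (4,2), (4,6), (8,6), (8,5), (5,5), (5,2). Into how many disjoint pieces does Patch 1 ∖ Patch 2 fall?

2

Patch 1 ∖ Patch 2 splits into 2 disjoint pieces (area 2, area 4.875).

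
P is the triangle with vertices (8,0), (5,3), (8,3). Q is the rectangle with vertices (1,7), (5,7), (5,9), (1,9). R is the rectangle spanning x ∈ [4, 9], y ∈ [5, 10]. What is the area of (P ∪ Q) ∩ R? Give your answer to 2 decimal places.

2.00

The region (P ∪ Q) ∩ R is the polygon with vertices (5,9), (5,7), (4,7), (4,9).
By the shoelace formula its area is 2.00.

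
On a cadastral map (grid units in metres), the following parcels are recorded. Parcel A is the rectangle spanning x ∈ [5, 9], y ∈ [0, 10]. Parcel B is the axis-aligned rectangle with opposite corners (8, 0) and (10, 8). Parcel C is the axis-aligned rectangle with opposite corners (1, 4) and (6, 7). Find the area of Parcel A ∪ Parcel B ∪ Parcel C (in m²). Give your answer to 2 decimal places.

60.00

By inclusion–exclusion:
Individual areas: |Parcel A| = 40, |Parcel B| = 16, |Parcel C| = 15.
|Parcel A∩Parcel B|: x∈[8,9], y∈[0,8] → 1·8 = 8.
|Parcel A∩Parcel C|: x∈[5,6], y∈[4,7] → 1·3 = 3.
|Parcel B∩Parcel C| = 0 (no overlap).
|Parcel A∩Parcel B∩Parcel C| = 0.
|Parcel A ∪ Parcel B ∪ Parcel C| = 71 − 11 + 0 = 60.00.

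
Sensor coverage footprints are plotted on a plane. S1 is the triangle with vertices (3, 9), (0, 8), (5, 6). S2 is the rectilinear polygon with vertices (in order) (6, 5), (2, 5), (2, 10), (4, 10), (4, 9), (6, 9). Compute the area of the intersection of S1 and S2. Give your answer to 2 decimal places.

4.03

The intersection is the polygon with vertices (3,9), (5,6), (2,7.2), (2,8.667).
By the shoelace formula its area is 4.03.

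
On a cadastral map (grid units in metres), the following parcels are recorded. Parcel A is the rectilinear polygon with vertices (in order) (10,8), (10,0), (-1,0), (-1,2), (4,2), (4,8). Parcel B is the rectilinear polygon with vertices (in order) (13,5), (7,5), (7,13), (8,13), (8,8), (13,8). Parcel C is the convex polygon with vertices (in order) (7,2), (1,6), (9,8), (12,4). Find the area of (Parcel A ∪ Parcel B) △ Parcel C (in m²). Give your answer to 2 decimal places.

|Parcel A ∪ Parcel B| = 72.
|(Parcel A ∪ Parcel B) ∩ Parcel C| = 28.45.
|(Parcel A ∪ Parcel B) △ Parcel C| = 72 + 35 − 56.9 = 50.10.

50.10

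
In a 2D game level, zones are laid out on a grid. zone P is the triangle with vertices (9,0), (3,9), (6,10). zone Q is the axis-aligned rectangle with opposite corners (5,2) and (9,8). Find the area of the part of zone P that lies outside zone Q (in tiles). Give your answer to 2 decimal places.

6.83

|zone P| = 16.5, |zone P∩zone Q| = 9.6667.
|zone P ∖ zone Q| = |zone P| − |zone P∩zone Q| = 16.5 − 9.6667 = 6.83.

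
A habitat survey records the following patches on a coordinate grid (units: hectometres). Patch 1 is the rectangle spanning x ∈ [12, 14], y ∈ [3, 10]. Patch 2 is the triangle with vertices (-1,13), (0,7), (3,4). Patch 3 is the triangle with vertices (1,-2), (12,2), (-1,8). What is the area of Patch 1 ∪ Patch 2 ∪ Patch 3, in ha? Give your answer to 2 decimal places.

77.73

By inclusion–exclusion:
Individual areas: |Patch 1| = 14, |Patch 2| = 7.5, |Patch 3| = 59.
|Patch 1∩Patch 2| = 0.
|Patch 1∩Patch 3| = 0.
|Patch 2∩Patch 3| = 2.7677.
|Patch 1∩Patch 2∩Patch 3| = 0.
|Patch 1 ∪ Patch 2 ∪ Patch 3| = 80.5 − 2.7677 + 0 = 77.73.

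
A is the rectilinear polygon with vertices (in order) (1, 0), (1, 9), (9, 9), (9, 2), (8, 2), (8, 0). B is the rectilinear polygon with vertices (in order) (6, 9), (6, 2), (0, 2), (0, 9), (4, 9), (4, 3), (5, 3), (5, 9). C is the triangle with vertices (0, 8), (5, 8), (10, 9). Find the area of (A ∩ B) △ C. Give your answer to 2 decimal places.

29.10

|A ∩ B| = 29.
|(A ∩ B) ∩ C| = 1.2.
|(A ∩ B) △ C| = 29 + 2.5 − 2.4 = 29.10.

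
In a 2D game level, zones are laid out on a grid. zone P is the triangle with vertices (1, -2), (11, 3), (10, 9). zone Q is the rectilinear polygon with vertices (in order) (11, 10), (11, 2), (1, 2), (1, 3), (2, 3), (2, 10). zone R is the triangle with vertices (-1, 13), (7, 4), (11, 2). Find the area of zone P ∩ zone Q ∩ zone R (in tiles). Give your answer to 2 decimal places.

3.54

The intersection is the polygon with vertices (7.156,5.524), (10.294,2.647), (10,2.5), (7,4), (6.432,4.639).
By the shoelace formula its area is 3.54.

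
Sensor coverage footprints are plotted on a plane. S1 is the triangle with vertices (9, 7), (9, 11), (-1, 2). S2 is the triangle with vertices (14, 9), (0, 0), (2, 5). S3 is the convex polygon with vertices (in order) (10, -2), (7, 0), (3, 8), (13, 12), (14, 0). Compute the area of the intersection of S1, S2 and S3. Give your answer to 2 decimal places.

3.32

The intersection is the polygon with vertices (4.6,4.8), (4.143,5.714), (9,7.333), (9,7).
By the shoelace formula its area is 3.32.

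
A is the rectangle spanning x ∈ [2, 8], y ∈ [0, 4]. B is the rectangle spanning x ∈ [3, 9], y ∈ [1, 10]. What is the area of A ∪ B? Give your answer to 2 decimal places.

63.00

By inclusion–exclusion:
Individual areas: |A| = 24, |B| = 54.
|A∩B|: x∈[3,8], y∈[1,4] → 5·3 = 15.
|A ∪ B| = 78 − 15 = 63.00.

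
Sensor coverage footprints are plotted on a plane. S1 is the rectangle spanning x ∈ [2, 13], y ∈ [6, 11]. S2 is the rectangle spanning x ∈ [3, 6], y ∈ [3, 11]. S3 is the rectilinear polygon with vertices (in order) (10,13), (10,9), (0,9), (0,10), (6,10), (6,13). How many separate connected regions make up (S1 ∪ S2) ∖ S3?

(S1 ∪ S2) ∖ S3 splits into 2 disjoint pieces (area 48, area 4).

2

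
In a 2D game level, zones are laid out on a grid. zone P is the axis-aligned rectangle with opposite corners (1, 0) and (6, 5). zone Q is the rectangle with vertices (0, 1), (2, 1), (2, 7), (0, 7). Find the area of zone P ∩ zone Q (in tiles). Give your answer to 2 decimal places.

4.00

|zone P∩zone Q|: x∈[1,2], y∈[1,5] → 1·4 = 4.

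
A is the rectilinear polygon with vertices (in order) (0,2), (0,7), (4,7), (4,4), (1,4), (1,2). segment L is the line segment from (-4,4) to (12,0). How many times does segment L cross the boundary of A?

2

The segment meets the boundary at (0,3), (1,2.75).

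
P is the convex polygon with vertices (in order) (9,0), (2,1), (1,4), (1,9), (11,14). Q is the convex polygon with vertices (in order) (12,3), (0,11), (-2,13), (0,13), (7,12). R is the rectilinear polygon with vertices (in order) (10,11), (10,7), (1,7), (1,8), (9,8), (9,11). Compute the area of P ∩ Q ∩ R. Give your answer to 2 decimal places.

The intersection is the polygon with vertices (9.778,7), (6,7), (4.5,8), (9,8), (9,8.4).
By the shoelace formula its area is 4.29.

4.29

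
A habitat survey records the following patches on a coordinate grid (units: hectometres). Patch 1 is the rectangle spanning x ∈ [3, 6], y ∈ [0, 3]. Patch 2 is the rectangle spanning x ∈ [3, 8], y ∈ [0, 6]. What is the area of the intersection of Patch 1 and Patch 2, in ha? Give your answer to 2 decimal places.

9.00

|Patch 1∩Patch 2|: x∈[3,6], y∈[0,3] → 3·3 = 9.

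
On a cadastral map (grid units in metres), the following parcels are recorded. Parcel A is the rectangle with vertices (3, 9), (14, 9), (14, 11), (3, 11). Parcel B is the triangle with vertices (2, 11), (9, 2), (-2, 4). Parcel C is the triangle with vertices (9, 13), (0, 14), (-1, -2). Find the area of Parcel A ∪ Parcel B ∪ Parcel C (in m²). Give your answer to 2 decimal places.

By inclusion–exclusion:
Individual areas: |Parcel A| = 22, |Parcel B| = 42.5, |Parcel C| = 72.5.
|Parcel A∩Parcel B| = 0.1984.
|Parcel A∩Parcel C| = 8.
|Parcel B∩Parcel C| = 26.2176.
|Parcel A∩Parcel B∩Parcel C| = 0.1984.
|Parcel A ∪ Parcel B ∪ Parcel C| = 137 − 34.416 + 0.1984 = 102.78.

102.78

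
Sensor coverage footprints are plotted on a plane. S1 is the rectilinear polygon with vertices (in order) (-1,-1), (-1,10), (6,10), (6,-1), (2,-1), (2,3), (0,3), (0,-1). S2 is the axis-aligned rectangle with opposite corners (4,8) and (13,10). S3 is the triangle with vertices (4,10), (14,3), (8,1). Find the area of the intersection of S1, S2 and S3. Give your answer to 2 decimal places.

The intersection is the polygon with vertices (6,8), (4.889,8), (4,10), (6,8.6).
By the shoelace formula its area is 1.71.

1.71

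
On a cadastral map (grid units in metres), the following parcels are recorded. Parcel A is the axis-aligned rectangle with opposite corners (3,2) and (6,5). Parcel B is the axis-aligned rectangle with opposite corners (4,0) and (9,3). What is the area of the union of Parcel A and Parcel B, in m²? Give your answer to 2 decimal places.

22.00

By inclusion–exclusion:
Individual areas: |Parcel A| = 9, |Parcel B| = 15.
|Parcel A∩Parcel B|: x∈[4,6], y∈[2,3] → 2·1 = 2.
|Parcel A ∪ Parcel B| = 24 − 2 = 22.00.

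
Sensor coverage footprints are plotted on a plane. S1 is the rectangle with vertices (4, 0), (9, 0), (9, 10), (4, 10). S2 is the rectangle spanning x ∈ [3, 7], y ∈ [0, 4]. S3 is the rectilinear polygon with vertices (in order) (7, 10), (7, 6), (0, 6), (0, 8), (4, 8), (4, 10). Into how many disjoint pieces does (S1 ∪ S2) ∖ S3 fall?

1

(S1 ∪ S2) ∖ S3 is a single connected region.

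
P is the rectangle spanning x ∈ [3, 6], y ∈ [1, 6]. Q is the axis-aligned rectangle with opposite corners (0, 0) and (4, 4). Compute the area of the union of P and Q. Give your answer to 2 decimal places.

By inclusion–exclusion:
Individual areas: |P| = 15, |Q| = 16.
|P∩Q|: x∈[3,4], y∈[1,4] → 1·3 = 3.
|P ∪ Q| = 31 − 3 = 28.00.

28.00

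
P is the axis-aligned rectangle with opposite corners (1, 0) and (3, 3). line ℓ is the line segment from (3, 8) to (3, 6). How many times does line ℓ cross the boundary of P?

0

The segment lies entirely outside P and never meets its boundary.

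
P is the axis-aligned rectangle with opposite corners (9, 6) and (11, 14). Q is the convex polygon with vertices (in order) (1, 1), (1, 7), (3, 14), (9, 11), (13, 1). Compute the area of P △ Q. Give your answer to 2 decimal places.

114.00

|P| = 16, |Q| = 108, |P∩Q| = 5.
|P △ Q| = |P| + |Q| − 2·|P∩Q| = 16 + 108 − 10 = 114.00.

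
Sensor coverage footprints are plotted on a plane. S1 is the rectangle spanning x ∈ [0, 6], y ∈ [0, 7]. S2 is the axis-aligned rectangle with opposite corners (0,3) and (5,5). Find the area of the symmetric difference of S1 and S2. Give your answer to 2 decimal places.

32.00

|S1∩S2|: x∈[0,5], y∈[3,5] → 5·2 = 10.
|S1 △ S2| = |S1| + |S2| − 2·|S1∩S2| = 42 + 10 − 20 = 32.00.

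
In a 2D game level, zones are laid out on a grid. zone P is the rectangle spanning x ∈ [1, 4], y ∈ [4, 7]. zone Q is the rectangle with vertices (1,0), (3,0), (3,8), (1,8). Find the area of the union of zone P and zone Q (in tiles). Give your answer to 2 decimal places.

19.00

By inclusion–exclusion:
Individual areas: |zone P| = 9, |zone Q| = 16.
|zone P∩zone Q|: x∈[1,3], y∈[4,7] → 2·3 = 6.
|zone P ∪ zone Q| = 25 − 6 = 19.00.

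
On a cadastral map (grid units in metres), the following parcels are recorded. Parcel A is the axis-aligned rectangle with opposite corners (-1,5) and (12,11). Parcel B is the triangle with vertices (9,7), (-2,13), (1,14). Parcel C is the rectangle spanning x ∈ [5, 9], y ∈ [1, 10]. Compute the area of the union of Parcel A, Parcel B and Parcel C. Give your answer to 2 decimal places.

102.98

By inclusion–exclusion:
Individual areas: |Parcel A| = 78, |Parcel B| = 14.5, |Parcel C| = 36.
|Parcel A∩Parcel B| = 5.5238.
|Parcel A∩Parcel C|: x∈[5,9], y∈[5,10] → 4·5 = 20.
|Parcel B∩Parcel C| = 2.4935.
|Parcel A∩Parcel B∩Parcel C| = 2.4935.
|Parcel A ∪ Parcel B ∪ Parcel C| = 128.5 − 28.0173 + 2.4935 = 102.98.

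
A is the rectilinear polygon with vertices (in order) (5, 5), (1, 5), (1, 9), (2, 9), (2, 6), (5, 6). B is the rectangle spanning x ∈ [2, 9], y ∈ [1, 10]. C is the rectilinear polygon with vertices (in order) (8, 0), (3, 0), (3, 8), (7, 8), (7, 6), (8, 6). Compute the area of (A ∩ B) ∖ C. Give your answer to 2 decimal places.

1.00

|A ∩ B| = 3.
|(A ∩ B) ∩ C| = 2.
|(A ∩ B) ∖ C| = 3 − 2 = 1.00.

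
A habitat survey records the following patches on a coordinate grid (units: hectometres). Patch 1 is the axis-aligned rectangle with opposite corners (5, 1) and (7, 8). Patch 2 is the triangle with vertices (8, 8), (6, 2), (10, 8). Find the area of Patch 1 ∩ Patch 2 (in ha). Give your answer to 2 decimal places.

0.75

The intersection is the polygon with vertices (7,3.5), (6,2), (7,5).
By the shoelace formula its area is 0.75.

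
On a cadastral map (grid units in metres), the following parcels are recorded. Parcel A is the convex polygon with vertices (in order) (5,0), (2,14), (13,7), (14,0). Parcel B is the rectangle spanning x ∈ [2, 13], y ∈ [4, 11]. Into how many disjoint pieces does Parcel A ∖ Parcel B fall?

Parcel A ∖ Parcel B splits into 2 disjoint pieces (area 37.2143, area 6.1071).

2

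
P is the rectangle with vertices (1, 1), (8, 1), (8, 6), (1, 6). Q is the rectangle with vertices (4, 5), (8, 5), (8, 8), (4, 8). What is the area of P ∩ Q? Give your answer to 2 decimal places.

|P∩Q|: x∈[4,8], y∈[5,6] → 4·1 = 4.

4.00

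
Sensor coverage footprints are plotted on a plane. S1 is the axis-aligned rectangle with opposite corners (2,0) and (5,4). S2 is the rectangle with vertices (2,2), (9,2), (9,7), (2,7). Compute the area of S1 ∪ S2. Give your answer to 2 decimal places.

41.00

By inclusion–exclusion:
Individual areas: |S1| = 12, |S2| = 35.
|S1∩S2|: x∈[2,5], y∈[2,4] → 3·2 = 6.
|S1 ∪ S2| = 47 − 6 = 41.00.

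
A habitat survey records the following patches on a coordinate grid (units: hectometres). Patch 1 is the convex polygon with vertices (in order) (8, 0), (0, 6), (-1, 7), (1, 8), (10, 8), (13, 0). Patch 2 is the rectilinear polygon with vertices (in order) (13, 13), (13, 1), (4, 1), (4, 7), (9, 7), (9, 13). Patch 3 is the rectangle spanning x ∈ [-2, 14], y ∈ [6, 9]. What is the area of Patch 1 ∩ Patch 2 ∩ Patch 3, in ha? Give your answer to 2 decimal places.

The intersection is the polygon with vertices (4,7), (9,7), (9,8), (10,8), (10.75,6), (4,6).
By the shoelace formula its area is 7.75.

7.75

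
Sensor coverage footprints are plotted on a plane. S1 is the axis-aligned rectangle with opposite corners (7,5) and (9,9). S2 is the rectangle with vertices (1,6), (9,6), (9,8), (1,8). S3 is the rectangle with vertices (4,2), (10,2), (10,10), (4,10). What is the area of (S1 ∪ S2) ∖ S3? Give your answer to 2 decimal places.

6.00

|S1 ∪ S2| = 20.
|(S1 ∪ S2) ∩ S3| = 14.
|(S1 ∪ S2) ∖ S3| = 20 − 14 = 6.00.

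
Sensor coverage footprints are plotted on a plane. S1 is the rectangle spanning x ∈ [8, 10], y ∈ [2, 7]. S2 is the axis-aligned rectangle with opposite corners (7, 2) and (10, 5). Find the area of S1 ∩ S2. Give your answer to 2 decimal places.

|S1∩S2|: x∈[8,10], y∈[2,5] → 2·3 = 6.

6.00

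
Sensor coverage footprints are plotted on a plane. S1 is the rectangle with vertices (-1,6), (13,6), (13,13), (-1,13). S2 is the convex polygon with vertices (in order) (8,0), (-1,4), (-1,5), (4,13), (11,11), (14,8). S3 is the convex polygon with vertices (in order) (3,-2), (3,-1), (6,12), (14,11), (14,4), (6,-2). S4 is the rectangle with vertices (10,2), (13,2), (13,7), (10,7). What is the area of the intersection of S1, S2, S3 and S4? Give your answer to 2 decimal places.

The intersection is the polygon with vertices (10,6), (10,7), (13,7), (13,6.667), (12.5,6).
By the shoelace formula its area is 2.83.

2.83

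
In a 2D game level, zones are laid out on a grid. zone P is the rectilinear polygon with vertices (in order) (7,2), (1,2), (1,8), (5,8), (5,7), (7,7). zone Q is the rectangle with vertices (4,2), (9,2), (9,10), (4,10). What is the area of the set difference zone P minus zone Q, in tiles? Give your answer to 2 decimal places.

|zone P| = 34, |zone P∩zone Q| = 16.
|zone P ∖ zone Q| = |zone P| − |zone P∩zone Q| = 34 − 16 = 18.00.

18.00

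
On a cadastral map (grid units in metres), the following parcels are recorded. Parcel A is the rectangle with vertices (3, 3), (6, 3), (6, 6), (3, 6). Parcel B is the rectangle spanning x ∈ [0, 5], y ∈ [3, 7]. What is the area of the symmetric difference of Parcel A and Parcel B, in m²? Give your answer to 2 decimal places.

17.00

|Parcel A∩Parcel B|: x∈[3,5], y∈[3,6] → 2·3 = 6.
|Parcel A △ Parcel B| = |Parcel A| + |Parcel B| − 2·|Parcel A∩Parcel B| = 9 + 20 − 12 = 17.00.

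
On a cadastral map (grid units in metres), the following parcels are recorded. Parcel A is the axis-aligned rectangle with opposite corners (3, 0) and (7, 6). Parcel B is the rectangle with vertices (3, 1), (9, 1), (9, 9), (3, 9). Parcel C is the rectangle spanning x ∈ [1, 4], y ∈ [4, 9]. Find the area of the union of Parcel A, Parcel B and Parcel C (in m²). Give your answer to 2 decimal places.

By inclusion–exclusion:
Individual areas: |Parcel A| = 24, |Parcel B| = 48, |Parcel C| = 15.
|Parcel A∩Parcel B|: x∈[3,7], y∈[1,6] → 4·5 = 20.
|Parcel A∩Parcel C|: x∈[3,4], y∈[4,6] → 1·2 = 2.
|Parcel B∩Parcel C|: x∈[3,4], y∈[4,9] → 1·5 = 5.
|Parcel A∩Parcel B∩Parcel C| = 2.
|Parcel A ∪ Parcel B ∪ Parcel C| = 87 − 27 + 2 = 62.00.

62.00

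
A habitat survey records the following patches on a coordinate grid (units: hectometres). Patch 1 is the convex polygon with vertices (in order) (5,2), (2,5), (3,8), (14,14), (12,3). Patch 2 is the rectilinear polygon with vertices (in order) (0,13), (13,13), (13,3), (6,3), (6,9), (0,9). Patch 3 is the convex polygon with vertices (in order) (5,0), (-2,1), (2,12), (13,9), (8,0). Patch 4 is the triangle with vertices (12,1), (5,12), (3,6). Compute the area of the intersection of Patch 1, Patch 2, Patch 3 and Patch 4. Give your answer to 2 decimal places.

The intersection is the polygon with vertices (6,9), (4.833,9), (6.374,9.841), (10.161,3.89), (9.667,3), (8.4,3), (6,4.333).
By the shoelace formula its area is 15.71.

15.71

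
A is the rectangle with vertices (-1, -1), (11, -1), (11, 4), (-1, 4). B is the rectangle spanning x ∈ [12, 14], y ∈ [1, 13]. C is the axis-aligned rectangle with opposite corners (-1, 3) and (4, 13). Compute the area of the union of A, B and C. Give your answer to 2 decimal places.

By inclusion–exclusion:
Individual areas: |A| = 60, |B| = 24, |C| = 50.
|A∩B| = 0 (no overlap).
|A∩C|: x∈[-1,4], y∈[3,4] → 5·1 = 5.
|B∩C| = 0 (no overlap).
|A∩B∩C| = 0.
|A ∪ B ∪ C| = 134 − 5 + 0 = 129.00.

129.00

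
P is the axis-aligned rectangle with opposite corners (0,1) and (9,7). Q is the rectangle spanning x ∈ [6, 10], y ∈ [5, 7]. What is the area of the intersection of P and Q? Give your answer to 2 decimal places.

|P∩Q|: x∈[6,9], y∈[5,7] → 3·2 = 6.

6.00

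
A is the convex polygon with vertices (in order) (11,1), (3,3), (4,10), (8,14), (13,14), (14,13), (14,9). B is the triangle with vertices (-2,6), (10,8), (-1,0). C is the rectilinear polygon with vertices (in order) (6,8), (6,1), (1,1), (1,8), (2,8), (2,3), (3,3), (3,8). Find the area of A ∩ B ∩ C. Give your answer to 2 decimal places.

8.17

The intersection is the polygon with vertices (3.561,6.927), (6,7.333), (6,5.091), (3.093,2.977), (3,3).
By the shoelace formula its area is 8.17.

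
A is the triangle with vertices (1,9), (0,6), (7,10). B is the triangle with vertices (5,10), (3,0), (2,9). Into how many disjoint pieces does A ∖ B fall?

2

A ∖ B splits into 2 disjoint pieces (area 3.704, area 0.9455).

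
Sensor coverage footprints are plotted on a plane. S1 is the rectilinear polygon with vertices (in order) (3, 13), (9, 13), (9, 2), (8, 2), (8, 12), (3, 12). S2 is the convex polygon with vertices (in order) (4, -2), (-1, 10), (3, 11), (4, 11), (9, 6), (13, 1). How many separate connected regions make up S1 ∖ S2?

S1 ∖ S2 is a single connected region.

1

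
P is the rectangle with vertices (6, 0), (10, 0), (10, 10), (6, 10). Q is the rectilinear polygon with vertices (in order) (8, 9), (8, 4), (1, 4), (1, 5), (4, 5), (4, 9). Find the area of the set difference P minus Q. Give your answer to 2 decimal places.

|P| = 40, |P∩Q| = 10.
|P ∖ Q| = |P| − |P∩Q| = 40 − 10 = 30.00.

30.00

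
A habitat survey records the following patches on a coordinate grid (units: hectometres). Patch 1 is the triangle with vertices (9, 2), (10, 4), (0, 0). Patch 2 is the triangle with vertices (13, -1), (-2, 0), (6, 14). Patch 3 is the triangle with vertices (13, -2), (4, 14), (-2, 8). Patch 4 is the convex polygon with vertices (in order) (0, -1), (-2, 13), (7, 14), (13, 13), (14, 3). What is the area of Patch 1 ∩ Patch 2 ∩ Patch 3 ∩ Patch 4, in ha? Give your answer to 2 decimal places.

3.79

The intersection is the polygon with vertices (9.823,3.647), (9,2), (7.5,1.667), (6.25,2.5), (9.694,3.878).
By the shoelace formula its area is 3.79.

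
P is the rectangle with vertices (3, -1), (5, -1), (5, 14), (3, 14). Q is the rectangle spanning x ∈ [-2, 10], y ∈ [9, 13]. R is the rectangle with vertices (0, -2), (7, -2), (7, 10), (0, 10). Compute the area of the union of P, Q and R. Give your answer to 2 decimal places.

127.00

By inclusion–exclusion:
Individual areas: |P| = 30, |Q| = 48, |R| = 84.
|P∩Q|: x∈[3,5], y∈[9,13] → 2·4 = 8.
|P∩R|: x∈[3,5], y∈[-1,10] → 2·11 = 22.
|Q∩R|: x∈[0,7], y∈[9,10] → 7·1 = 7.
|P∩Q∩R| = 2.
|P ∪ Q ∪ R| = 162 − 37 + 2 = 127.00.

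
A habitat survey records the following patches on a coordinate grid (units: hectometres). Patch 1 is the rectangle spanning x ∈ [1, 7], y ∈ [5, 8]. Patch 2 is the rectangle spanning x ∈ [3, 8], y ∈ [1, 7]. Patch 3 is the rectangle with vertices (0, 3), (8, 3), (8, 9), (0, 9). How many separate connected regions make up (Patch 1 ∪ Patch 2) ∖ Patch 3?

1

(Patch 1 ∪ Patch 2) ∖ Patch 3 is a single connected region.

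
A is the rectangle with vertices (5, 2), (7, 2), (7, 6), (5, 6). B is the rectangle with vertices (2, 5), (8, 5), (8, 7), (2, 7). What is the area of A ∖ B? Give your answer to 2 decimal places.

|A∩B|: x∈[5,7], y∈[5,6] → 2·1 = 2.
|A| = 8.
|A ∖ B| = |A| − |A∩B| = 8 − 2 = 6.00.

6.00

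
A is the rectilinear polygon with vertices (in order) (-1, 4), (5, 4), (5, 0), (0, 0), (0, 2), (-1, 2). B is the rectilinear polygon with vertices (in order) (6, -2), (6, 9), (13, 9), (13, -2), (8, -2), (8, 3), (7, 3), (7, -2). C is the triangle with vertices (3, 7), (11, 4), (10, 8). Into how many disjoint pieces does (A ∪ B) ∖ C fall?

2

(A ∪ B) ∖ C splits into 2 disjoint pieces (area 22, area 59.8304).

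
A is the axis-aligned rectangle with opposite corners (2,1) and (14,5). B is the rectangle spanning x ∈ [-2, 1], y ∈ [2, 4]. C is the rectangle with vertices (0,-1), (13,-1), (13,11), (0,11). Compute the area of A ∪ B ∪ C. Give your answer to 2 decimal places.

By inclusion–exclusion:
Individual areas: |A| = 48, |B| = 6, |C| = 156.
|A∩B| = 0 (no overlap).
|A∩C|: x∈[2,13], y∈[1,5] → 11·4 = 44.
|B∩C|: x∈[0,1], y∈[2,4] → 1·2 = 2.
|A∩B∩C| = 0.
|A ∪ B ∪ C| = 210 − 46 + 0 = 164.00.

164.00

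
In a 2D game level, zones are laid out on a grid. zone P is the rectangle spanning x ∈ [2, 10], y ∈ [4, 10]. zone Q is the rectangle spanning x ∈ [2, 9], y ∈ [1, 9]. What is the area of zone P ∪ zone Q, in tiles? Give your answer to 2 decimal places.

By inclusion–exclusion:
Individual areas: |zone P| = 48, |zone Q| = 56.
|zone P∩zone Q|: x∈[2,9], y∈[4,9] → 7·5 = 35.
|zone P ∪ zone Q| = 104 − 35 = 69.00.

69.00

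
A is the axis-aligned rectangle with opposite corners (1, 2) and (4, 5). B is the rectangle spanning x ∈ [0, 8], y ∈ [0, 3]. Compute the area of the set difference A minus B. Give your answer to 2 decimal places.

|A∩B|: x∈[1,4], y∈[2,3] → 3·1 = 3.
|A| = 9.
|A ∖ B| = |A| − |A∩B| = 9 − 3 = 6.00.

6.00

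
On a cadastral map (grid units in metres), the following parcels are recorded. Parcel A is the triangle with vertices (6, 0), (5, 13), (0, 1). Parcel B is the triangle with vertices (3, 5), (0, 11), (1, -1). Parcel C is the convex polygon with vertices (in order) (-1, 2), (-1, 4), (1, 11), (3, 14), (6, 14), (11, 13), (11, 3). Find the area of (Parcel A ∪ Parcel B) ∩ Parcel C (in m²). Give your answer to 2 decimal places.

35.18

The region (Parcel A ∪ Parcel B) ∩ Parcel C is the polygon with vertices (5.803,2.567), (0.468,2.122), (0.694,2.667), (0.226,8.29), (0.636,9.727), (2.273,6.455), (5,13).
By the shoelace formula its area is 35.18.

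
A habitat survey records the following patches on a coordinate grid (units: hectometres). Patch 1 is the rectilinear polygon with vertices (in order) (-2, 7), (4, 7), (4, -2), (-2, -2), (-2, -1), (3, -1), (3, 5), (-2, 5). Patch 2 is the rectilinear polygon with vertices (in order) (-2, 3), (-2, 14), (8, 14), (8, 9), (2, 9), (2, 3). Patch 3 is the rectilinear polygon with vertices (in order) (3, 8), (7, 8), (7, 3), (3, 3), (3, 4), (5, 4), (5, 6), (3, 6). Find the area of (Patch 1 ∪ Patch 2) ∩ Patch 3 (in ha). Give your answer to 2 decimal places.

|Patch 1 ∪ Patch 2| = 90.
|(Patch 1 ∪ Patch 2) ∩ Patch 3| = 2.00.

2.00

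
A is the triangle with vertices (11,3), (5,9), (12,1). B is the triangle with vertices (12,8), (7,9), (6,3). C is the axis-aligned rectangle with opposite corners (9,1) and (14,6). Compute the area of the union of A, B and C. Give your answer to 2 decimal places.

By inclusion–exclusion:
Individual areas: |A| = 3, |B| = 15.5, |C| = 25.
|A∩B| = 0.7149.
|A∩C| = 1.8571.
|B∩C| = 0.15.
|A∩B∩C| = 0.
|A ∪ B ∪ C| = 43.5 − 2.722 + 0 = 40.78.

40.78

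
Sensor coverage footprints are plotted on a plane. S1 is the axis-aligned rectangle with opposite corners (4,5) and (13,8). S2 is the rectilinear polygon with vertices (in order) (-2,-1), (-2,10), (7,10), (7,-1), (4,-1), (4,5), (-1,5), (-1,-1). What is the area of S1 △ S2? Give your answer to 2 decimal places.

78.00

|S1| = 27, |S2| = 69, |S1∩S2| = 9.
|S1 △ S2| = |S1| + |S2| − 2·|S1∩S2| = 27 + 69 − 18 = 78.00.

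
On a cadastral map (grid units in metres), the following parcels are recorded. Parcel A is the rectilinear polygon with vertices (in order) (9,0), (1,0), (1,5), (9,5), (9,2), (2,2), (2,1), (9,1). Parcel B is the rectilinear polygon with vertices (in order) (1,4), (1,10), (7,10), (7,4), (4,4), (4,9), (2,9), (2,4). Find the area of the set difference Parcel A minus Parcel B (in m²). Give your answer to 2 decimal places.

|Parcel A| = 33, |Parcel A∩Parcel B| = 4.
|Parcel A ∖ Parcel B| = |Parcel A| − |Parcel A∩Parcel B| = 33 − 4 = 29.00.

29.00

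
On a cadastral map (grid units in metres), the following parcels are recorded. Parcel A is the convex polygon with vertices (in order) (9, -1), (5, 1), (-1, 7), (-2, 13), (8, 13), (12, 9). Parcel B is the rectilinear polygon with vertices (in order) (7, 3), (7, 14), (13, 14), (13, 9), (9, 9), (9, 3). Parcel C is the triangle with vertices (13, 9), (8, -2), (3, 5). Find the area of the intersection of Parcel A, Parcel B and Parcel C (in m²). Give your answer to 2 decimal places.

The intersection is the polygon with vertices (9,3), (7,3), (7,6.6), (9,7.4).
By the shoelace formula its area is 8.00.

8.00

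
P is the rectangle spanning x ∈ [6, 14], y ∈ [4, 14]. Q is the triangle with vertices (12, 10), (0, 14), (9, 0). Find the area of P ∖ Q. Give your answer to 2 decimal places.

43.54

|P| = 80, |P∩Q| = 36.4571.
|P ∖ Q| = |P| − |P∩Q| = 80 − 36.4571 = 43.54.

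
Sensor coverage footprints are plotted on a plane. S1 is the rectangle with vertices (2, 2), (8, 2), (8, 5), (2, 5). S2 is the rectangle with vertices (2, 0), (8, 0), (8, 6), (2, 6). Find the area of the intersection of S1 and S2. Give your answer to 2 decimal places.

|S1∩S2|: x∈[2,8], y∈[2,5] → 6·3 = 18.

18.00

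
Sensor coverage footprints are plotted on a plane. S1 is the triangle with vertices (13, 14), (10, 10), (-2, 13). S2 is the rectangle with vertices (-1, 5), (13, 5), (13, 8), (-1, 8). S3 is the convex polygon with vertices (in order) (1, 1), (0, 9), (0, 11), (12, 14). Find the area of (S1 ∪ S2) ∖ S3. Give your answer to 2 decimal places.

|S1 ∪ S2| = 70.5.
|(S1 ∪ S2) ∩ S3| = 29.1925.
|(S1 ∪ S2) ∖ S3| = 70.5 − 29.1925 = 41.31.

41.31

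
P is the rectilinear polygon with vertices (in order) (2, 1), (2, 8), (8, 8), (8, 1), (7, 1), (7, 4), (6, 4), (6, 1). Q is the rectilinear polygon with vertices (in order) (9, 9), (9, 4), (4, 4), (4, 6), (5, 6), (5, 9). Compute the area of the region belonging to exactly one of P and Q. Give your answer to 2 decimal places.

|P| = 39, |Q| = 22, |P∩Q| = 14.
|P △ Q| = |P| + |Q| − 2·|P∩Q| = 39 + 22 − 28 = 33.00.

33.00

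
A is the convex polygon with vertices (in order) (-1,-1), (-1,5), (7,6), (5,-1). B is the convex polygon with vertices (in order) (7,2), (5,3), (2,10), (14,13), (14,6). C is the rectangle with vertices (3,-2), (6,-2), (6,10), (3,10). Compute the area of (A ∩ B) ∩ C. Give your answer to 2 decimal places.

The region (A ∩ B) ∩ C is the polygon with vertices (5,3), (3.881,5.61), (6,5.875), (6,2.5).
By the shoelace formula its area is 4.60.

4.60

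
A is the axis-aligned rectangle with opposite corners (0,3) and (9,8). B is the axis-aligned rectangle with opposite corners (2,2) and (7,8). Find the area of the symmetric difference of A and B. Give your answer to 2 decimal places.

25.00

|A∩B|: x∈[2,7], y∈[3,8] → 5·5 = 25.
|A △ B| = |A| + |B| − 2·|A∩B| = 45 + 30 − 50 = 25.00.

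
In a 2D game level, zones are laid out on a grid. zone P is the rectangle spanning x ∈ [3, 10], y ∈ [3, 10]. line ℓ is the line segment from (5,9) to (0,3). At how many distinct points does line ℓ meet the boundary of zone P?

The segment meets the boundary at (3,6.6).

1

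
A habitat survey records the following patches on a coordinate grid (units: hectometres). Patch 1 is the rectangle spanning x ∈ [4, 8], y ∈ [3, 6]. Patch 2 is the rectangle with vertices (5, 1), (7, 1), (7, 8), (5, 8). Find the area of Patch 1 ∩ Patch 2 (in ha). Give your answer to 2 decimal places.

6.00

|Patch 1∩Patch 2|: x∈[5,7], y∈[3,6] → 2·3 = 6.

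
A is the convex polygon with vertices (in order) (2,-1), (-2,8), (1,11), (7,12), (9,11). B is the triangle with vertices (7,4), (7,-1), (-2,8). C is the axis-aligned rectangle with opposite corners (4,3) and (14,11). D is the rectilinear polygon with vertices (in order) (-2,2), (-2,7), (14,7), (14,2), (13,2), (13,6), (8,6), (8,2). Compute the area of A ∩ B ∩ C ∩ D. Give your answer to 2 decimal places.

The intersection is the polygon with vertices (4.333,3), (4,3), (4,5.333), (5.346,4.735).
By the shoelace formula its area is 1.86.

1.86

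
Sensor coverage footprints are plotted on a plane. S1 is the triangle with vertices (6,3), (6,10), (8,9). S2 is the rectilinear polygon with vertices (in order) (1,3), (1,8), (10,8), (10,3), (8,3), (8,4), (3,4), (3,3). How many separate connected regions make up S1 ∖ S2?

S1 ∖ S2 splits into 2 disjoint pieces (area 0.1667, area 2.8333).

2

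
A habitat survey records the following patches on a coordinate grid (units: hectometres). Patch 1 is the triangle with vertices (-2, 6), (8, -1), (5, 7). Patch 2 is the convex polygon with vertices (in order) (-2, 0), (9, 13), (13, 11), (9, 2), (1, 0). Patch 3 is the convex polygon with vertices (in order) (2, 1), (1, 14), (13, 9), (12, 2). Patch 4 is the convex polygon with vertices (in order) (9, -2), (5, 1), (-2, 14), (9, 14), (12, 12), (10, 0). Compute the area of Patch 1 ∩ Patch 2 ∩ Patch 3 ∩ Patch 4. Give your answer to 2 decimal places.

13.77

The intersection is the polygon with vertices (5,7), (7.057,1.514), (7,1.5), (4.847,1.285), (2.607,5.444), (3.775,6.825).
By the shoelace formula its area is 13.77.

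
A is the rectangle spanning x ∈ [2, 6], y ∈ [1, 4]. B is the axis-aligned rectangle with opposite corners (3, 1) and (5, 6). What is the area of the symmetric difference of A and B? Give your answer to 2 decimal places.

|A∩B|: x∈[3,5], y∈[1,4] → 2·3 = 6.
|A △ B| = |A| + |B| − 2·|A∩B| = 12 + 10 − 12 = 10.00.

10.00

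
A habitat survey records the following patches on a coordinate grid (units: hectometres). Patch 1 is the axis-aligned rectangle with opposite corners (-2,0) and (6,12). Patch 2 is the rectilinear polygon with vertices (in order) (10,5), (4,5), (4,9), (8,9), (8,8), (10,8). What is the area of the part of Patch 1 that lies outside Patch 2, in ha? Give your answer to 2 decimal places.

|Patch 1| = 96, |Patch 1∩Patch 2| = 8.
|Patch 1 ∖ Patch 2| = |Patch 1| − |Patch 1∩Patch 2| = 96 − 8 = 88.00.

88.00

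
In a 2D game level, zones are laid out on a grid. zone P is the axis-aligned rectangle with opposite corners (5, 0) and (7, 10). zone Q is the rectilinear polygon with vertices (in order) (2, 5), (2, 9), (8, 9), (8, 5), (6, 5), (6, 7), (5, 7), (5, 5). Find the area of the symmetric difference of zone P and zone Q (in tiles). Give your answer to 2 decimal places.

30.00

|zone P| = 20, |zone Q| = 22, |zone P∩zone Q| = 6.
|zone P △ zone Q| = |zone P| + |zone Q| − 2·|zone P∩zone Q| = 20 + 22 − 12 = 30.00.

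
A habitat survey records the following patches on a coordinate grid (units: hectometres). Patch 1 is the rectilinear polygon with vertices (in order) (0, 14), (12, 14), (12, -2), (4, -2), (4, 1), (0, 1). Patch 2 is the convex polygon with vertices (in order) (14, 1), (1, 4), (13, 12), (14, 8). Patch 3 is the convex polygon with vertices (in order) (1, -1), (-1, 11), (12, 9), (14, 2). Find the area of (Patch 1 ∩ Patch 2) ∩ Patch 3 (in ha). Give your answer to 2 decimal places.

The region (Patch 1 ∩ Patch 2) ∩ Patch 3 is the polygon with vertices (1,4), (9.156,9.438), (12,9), (12,1.538), (11.833,1.5).
By the shoelace formula its area is 50.97.

50.97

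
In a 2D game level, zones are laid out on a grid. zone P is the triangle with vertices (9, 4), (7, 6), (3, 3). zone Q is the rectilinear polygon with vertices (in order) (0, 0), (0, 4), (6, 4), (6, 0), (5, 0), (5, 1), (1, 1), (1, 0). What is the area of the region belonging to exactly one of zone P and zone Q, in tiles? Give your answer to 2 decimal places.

23.83

|zone P| = 7, |zone Q| = 20, |zone P∩zone Q| = 1.5833.
|zone P △ zone Q| = |zone P| + |zone Q| − 2·|zone P∩zone Q| = 7 + 20 − 3.1667 = 23.83.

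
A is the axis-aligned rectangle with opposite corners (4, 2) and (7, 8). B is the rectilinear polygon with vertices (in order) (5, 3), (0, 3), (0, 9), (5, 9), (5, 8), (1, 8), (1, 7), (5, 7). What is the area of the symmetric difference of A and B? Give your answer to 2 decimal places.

|A| = 18, |B| = 26, |A∩B| = 4.
|A △ B| = |A| + |B| − 2·|A∩B| = 18 + 26 − 8 = 36.00.

36.00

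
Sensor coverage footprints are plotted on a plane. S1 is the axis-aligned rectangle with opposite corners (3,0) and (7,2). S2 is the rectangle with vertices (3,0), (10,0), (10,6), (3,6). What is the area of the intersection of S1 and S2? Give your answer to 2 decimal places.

|S1∩S2|: x∈[3,7], y∈[0,2] → 4·2 = 8.

8.00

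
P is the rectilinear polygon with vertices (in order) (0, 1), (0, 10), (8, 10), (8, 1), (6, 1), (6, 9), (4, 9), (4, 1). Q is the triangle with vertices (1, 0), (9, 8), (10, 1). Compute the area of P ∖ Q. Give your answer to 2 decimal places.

|P| = 56, |P∩Q| = 12.
|P ∖ Q| = |P| − |P∩Q| = 56 − 12 = 44.00.

44.00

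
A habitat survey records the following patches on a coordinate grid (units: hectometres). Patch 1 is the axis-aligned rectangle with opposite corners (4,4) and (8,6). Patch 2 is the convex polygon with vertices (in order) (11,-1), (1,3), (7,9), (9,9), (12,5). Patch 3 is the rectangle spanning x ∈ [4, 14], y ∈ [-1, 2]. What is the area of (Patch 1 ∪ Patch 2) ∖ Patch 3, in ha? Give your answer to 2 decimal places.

|Patch 1 ∪ Patch 2| = 63.
|(Patch 1 ∪ Patch 2) ∩ Patch 3| = 11.95.
|(Patch 1 ∪ Patch 2) ∖ Patch 3| = 63 − 11.95 = 51.05.

51.05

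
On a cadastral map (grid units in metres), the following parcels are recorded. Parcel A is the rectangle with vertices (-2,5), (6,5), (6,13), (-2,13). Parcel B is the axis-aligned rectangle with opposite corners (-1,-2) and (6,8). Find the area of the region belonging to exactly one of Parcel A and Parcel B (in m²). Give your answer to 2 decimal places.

|Parcel A∩Parcel B|: x∈[-1,6], y∈[5,8] → 7·3 = 21.
|Parcel A △ Parcel B| = |Parcel A| + |Parcel B| − 2·|Parcel A∩Parcel B| = 64 + 70 − 42 = 92.00.

92.00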